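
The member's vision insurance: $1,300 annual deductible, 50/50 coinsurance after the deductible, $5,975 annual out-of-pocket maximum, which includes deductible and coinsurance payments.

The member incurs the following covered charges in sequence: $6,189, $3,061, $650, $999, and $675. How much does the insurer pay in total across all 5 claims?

$5,599

Bill 1, $6,189: $1,300 finishes the deductible; $4,889 goes to coinsurance; 50% of $4,889 = $2,444.50. Cost to member: $3,744.50. OOP to date $3,744.50. Plan pays $6,189 − $3,744.50 = $2,444.50.
Bill 2, $3,061: 50% coinsurance on $3,061 = $1,530.50. Member pays $1,530.50; OOP now $5,275. Insurer: $3,061 − $1,530.50 = $1,530.50.
Bill 3, $650: 50% coinsurance on $650 = $325. Member pays $325; OOP now $5,600. Insurer: $650 − $325 = $325.
Bill 4, $999: 50% coinsurance on $999 = $499.50. That would push OOP to $6,099.50, over the $5,975 cap, so member pays $5,975 − $5,600 = $375. Insurer: $999 − $375 = $624.
Bill 5, $675: deductible already satisfied, so member's share is 50% × $675 = $337.50. OOP would hit $6,312.50 > $5,975, so the cap limits the member to $5,975 − $5,975 = $0. Insurer: $675 − $0 = $675.
Insurer total = bills − member's total = $11,574 − $5,975 = $5,599.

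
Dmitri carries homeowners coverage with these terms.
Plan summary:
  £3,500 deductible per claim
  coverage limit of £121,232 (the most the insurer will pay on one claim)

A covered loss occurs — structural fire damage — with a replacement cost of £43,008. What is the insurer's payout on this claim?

After the deductible, £43,008 − £3,500 = £39,508 remains.
That's under the £121,232 cap, so the insurer reimburses the full £39,508.

£39,508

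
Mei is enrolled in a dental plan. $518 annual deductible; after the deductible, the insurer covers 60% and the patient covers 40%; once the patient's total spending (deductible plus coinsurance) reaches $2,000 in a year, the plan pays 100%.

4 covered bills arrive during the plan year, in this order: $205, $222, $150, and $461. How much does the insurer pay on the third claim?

Claim 1 ($205): all of it applies to the deductible. Patient pays $205; OOP now $205. Insurer: $205 − $205 = $0.
Claim 2 ($222): fully absorbed by the deductible. Patient owes $222 (running OOP $427). Plan pays $222 − $222 = $0.
Claim 3 ($150): $91 to deductible, leaving $59; coinsurance $59 × 40% = $23.60. Patient owes $114.60 (running OOP $541.60). Insurer: $150 − $114.60 = $35.40.

$35.40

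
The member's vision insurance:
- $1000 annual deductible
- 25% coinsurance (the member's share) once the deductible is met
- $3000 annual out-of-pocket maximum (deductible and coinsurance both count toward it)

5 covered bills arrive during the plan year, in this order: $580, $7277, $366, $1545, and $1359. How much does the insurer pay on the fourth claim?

Bill 1, $580: fully absorbed by the deductible. Member pays $580; OOP now $580. Plan pays $580 − $580 = $0.
Bill 2, $7277: $420 finishes the deductible; $6857 goes to coinsurance; 25% of $6857 = $1714.25. Member owes $2134.25 (running OOP $2714.25). Insurer: $7277 − $2134.25 = $5142.75.
Bill 3, $366: deductible met; 25% of $366 = $91.50. Member pays $91.50; OOP now $2805.75. Insurer: $366 − $91.50 = $274.50.
Bill 4, $1545: 25% coinsurance on $1545 = $386.25. That would push OOP to $3192, over the $3000 cap, so member pays $3000 − $2805.75 = $194.25. Plan pays $1545 − $194.25 = $1350.75.

$1350.75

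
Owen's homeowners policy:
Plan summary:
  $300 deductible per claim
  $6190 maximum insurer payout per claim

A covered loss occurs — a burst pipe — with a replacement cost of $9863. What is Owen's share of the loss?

$3673

After the deductible, $9863 − $300 = $9563 remains.
Since $9563 > $6190, the payout is capped at $6190.
Out of pocket: $9863 − $6190 = $3673.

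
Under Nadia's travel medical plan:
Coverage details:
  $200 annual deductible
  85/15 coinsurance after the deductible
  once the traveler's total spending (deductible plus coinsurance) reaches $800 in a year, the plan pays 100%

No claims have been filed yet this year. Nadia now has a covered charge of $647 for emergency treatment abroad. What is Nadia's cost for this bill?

$267.05

Nothing has been paid toward the $200 deductible, so the first $200 of this charge is applied there.
After the $200 deductible portion, $647 − $200 = $447 is subject to coinsurance.
Traveler's 15% share of $447 is $67.05.
Traveler responsibility before any cap: $200 + $67.05 = $267.05.
Year-to-date out-of-pocket becomes $0 + $267.05 = $267.05, still under the $800 maximum, so no cap applies.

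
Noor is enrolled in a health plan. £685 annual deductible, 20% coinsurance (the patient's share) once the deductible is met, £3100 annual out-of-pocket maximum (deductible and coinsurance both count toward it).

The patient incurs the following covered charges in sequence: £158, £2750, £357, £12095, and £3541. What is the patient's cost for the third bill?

Claim 1 (£158): all of it applies to the deductible. Patient owes £158 (running OOP £158).
Claim 2 (£2750): £527 to deductible, leaving £2223; 20% of £2223 = £444.60. Patient owes £971.60 (running OOP £1129.60).
Claim 3 (£357): deductible met; 20% of £357 = £71.40. Patient pays £71.40; OOP now £1201.

£71.40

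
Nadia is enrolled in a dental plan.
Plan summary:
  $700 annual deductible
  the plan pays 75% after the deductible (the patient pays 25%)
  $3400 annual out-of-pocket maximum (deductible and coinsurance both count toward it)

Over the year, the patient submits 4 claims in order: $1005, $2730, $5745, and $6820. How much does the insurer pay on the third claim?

Bill 1, $1005: $700 finishes the deductible; $305 goes to coinsurance; patient's 25% is $76.25. Cost to patient: $776.25. OOP to date $776.25. Plan pays $1005 − $776.25 = $228.75.
Bill 2, $2730: deductible already satisfied, so patient's share is 25% × $2730 = $682.50. Cost to patient: $682.50. OOP to date $1458.75. Insurer: $2730 − $682.50 = $2047.50.
Bill 3, $5745: deductible already satisfied, so patient's share is 25% × $5745 = $1436.25. Cost to patient: $1436.25. OOP to date $2895. Insurer: $5745 − $1436.25 = $4308.75.

$4308.75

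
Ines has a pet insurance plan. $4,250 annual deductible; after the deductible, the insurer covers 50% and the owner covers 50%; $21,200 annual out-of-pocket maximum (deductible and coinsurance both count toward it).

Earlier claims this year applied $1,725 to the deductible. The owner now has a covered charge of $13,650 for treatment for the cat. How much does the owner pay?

$1,725 of the $4,250 deductible is already met, leaving $2,525.
After the $2,525 deductible portion, $13,650 − $2,525 = $11,125 is subject to coinsurance.
Owner's 50% share of $11,125 is $5,562.50.
So the owner owes $2,525 + $5,562.50 = $8,087.50 before any cap.
Cumulative spending $1,725 + $8,087.50 = $9,812.50 stays under the $21,200 maximum.

$8,087.50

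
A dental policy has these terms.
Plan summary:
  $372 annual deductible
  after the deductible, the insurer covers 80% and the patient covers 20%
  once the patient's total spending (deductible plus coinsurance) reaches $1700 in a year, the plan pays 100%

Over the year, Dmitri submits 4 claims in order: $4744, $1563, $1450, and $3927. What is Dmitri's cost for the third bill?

Claim 1 — $4744: $372 to deductible, leaving $4372; coinsurance $4372 × 20% = $874.40. Patient pays $1246.40; OOP now $1246.40.
Claim 2 — $1563: 20% coinsurance on $1563 = $312.60. Patient pays $312.60; OOP now $1559.
Claim 3 — $1450: deductible met; 20% of $1450 = $290. That would push OOP to $1849, over the $1700 cap, so patient pays $1700 − $1559 = $141.

$141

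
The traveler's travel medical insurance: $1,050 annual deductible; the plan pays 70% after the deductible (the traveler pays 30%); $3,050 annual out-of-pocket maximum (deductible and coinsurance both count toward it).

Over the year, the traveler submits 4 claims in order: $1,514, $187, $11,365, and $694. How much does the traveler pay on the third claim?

Claim 1 — $1,514: $1,050 finishes the deductible; $464 goes to coinsurance; traveler's 30% is $139.20. Cost to traveler: $1,189.20. OOP to date $1,189.20.
Claim 2 — $187: deductible met; 30% of $187 = $56.10. Traveler owes $56.10 (running OOP $1,245.30).
Claim 3 — $11,365: deductible met; 30% of $11,365 = $3,409.50. That would push OOP to $4,654.80, over the $3,050 cap, so traveler pays $3,050 − $1,245.30 = $1,804.70.

$1,804.70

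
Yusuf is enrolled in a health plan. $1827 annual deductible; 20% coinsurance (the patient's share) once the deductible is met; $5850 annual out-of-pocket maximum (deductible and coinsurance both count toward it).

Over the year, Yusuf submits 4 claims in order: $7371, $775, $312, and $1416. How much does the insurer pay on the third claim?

#1 ($7371): $1827 finishes the deductible; $5544 goes to coinsurance; 20% of $5544 = $1108.80. Patient pays $2935.80; OOP now $2935.80. Plan pays $7371 − $2935.80 = $4435.20.
#2 ($775): deductible met; 20% of $775 = $155. Patient pays $155; OOP now $3090.80. Plan pays $775 − $155 = $620.
#3 ($312): deductible already satisfied, so patient's share is 20% × $312 = $62.40. Patient pays $62.40; OOP now $3153.20. Insurer: $312 − $62.40 = $249.60.

$249.60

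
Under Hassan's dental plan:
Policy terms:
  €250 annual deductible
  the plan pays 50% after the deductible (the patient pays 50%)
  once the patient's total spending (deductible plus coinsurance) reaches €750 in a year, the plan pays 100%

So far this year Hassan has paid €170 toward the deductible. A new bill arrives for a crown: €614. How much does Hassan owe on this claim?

Remaining deductible: €250 − €170 = €80.
The remaining €534 (= €614 − €80) moves to coinsurance.
50% of €534 = €267 falls to the patient.
So the patient owes €80 + €267 = €347 before any cap.
Year-to-date out-of-pocket becomes €170 + €347 = €517, still under the €750 maximum, so no cap applies.

€347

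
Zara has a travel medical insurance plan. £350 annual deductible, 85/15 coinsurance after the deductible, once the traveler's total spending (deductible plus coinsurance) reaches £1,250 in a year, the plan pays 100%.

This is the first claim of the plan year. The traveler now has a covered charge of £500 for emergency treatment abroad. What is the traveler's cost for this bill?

£372.50

Nothing has been paid toward the £350 deductible, so the first £350 of this charge is applied there.
After the £350 deductible portion, £500 − £350 = £150 is subject to coinsurance.
Traveler's 15% share of £150 is £22.50.
So the traveler owes £350 + £22.50 = £372.50 before any cap.
Total out-of-pocket so far would be £0 + £372.50 = £372.50, below the £1,250 cap — no reduction.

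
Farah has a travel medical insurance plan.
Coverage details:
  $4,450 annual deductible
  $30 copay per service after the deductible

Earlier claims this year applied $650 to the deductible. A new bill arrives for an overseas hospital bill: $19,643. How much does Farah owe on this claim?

$3,830

$650 of the $4,450 deductible is already met, leaving $3,800.
That leaves $19,643 − $3,800 = $15,843 for the copay.
Copay on this service: $30.
Traveler responsibility: $3,800 + $30 = $3,830.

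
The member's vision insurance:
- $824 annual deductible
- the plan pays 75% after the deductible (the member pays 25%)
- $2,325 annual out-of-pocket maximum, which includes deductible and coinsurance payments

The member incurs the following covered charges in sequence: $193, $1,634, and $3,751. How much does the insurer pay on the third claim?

$2,813.25

Claim 1 ($193): entire amount goes to the deductible. Member pays $193; OOP now $193. Plan pays $193 − $193 = $0.
Claim 2 ($1,634): $631 to deductible, leaving $1,003; member's 25% is $250.75. Cost to member: $881.75. OOP to date $1,074.75. Plan pays $1,634 − $881.75 = $752.25.
Claim 3 ($3,751): 25% coinsurance on $3,751 = $937.75. Cost to member: $937.75. OOP to date $2,012.50. Plan pays $3,751 − $937.75 = $2,813.25.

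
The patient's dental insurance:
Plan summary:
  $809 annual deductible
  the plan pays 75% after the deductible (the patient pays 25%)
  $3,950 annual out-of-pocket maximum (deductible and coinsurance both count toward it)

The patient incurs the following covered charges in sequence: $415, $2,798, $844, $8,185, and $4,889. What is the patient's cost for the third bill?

Claim 1 ($415): fully absorbed by the deductible. Cost to patient: $415. OOP to date $415.
Claim 2 ($2,798): $394 to deductible, leaving $2,404; coinsurance $2,404 × 25% = $601. Patient owes $995 (running OOP $1,410).
Claim 3 ($844): deductible already satisfied, so patient's share is 25% × $844 = $211. Patient pays $211; OOP now $1,621.

$211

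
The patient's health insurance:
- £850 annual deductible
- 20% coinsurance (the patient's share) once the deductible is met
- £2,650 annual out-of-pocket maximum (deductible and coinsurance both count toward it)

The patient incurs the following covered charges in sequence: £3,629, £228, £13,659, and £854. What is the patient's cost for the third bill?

Claim 1 (£3,629): £850 finishes the deductible; £2,779 goes to coinsurance; coinsurance £2,779 × 20% = £555.80. Patient owes £1,405.80 (running OOP £1,405.80).
Claim 2 (£228): 20% coinsurance on £228 = £45.60. Cost to patient: £45.60. OOP to date £1,451.40.
Claim 3 (£13,659): deductible met; 20% of £13,659 = £2,731.80. That would push OOP to £4,183.20, over the £2,650 cap, so patient pays £2,650 − £1,451.40 = £1,198.60.

£1,198.60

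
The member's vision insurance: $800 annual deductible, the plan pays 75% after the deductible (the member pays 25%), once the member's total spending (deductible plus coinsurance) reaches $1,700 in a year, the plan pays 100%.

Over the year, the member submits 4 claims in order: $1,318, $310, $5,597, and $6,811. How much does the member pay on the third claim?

Claim 1 — $1,318: $800 finishes the deductible; $518 goes to coinsurance; member's 25% is $129.50. Member owes $929.50 (running OOP $929.50).
Claim 2 — $310: 25% coinsurance on $310 = $77.50. Member owes $77.50 (running OOP $1,007).
Claim 3 — $5,597: deductible already satisfied, so member's share is 25% × $5,597 = $1,399.25. OOP would hit $2,406.25 > $1,700, so the cap limits the member to $1,700 − $1,007 = $693.

$693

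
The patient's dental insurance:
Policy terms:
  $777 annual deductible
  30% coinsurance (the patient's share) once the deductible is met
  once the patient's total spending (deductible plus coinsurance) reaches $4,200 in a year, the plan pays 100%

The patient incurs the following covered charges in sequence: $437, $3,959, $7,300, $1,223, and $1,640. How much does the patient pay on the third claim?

Bill 1, $437: all of it applies to the deductible. Patient owes $437 (running OOP $437).
Bill 2, $3,959: $340 finishes the deductible; $3,619 goes to coinsurance; patient's 30% is $1,085.70. Patient pays $1,425.70; OOP now $1,862.70.
Bill 3, $7,300: deductible met; 30% of $7,300 = $2,190. Patient owes $2,190 (running OOP $4,052.70).

$2,190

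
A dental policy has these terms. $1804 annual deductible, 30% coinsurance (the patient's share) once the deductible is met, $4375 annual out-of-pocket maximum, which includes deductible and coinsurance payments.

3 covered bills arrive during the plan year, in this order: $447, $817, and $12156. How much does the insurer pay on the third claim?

#1 ($447): fully absorbed by the deductible. Patient pays $447; OOP now $447. Insurer: $447 − $447 = $0.
#2 ($817): all of it applies to the deductible. Cost to patient: $817. OOP to date $1264. Insurer: $817 − $817 = $0.
#3 ($12156): $540 finishes the deductible; $11616 goes to coinsurance; coinsurance $11616 × 30% = $3484.80. Deductible plus coinsurance: $540 + $3484.80 = $4024.80. OOP would hit $5288.80 > $4375, so the cap limits the patient to $4375 − $1264 = $3111. Plan pays $12156 − $3111 = $9045.

$9045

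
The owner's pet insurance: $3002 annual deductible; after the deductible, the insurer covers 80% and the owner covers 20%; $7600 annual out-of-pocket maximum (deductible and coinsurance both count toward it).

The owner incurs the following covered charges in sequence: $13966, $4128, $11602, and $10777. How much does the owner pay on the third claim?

#1 ($13966): $3002 finishes the deductible; $10964 goes to coinsurance; coinsurance $10964 × 20% = $2192.80. Owner owes $5194.80 (running OOP $5194.80).
#2 ($4128): 20% coinsurance on $4128 = $825.60. Owner owes $825.60 (running OOP $6020.40).
#3 ($11602): deductible met; 20% of $11602 = $2320.40. That would push OOP to $8340.80, over the $7600 cap, so owner pays $7600 − $6020.40 = $1579.60.

$1579.60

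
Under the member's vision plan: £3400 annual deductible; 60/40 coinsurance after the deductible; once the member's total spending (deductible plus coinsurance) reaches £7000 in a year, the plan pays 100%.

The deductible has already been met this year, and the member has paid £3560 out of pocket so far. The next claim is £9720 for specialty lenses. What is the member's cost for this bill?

The deductible is already satisfied, so the full bill goes to coinsurance.
Member's 40% share of £9720 is £3888.
Year-to-date out-of-pocket would reach £3560 + £3888 = £7448, above the £7000 maximum, so the member pays only £7000 − £3560 = £3440.

£3440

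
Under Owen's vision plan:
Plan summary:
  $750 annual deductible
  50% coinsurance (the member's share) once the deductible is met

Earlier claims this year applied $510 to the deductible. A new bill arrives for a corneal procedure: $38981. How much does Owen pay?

$510 of the $750 deductible is already met, leaving $240.
That leaves $38981 − $240 = $38741 for coinsurance.
Member's 50% share of $38741 is $19370.50.
So the member owes $240 + $19370.50 = $19610.50.

$19610.50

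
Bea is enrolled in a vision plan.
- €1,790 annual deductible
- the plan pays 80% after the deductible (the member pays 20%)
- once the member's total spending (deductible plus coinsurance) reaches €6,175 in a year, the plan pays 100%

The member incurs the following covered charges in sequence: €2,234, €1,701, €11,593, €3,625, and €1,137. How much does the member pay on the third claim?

€2,318.60

Claim 1 (€2,234): deductible takes €1,790, €444 remains; 20% of €444 = €88.80. Member owes €1,878.80 (running OOP €1,878.80).
Claim 2 (€1,701): 20% coinsurance on €1,701 = €340.20. Cost to member: €340.20. OOP to date €2,219.
Claim 3 (€11,593): 20% coinsurance on €11,593 = €2,318.60. Member pays €2,318.60; OOP now €4,537.60.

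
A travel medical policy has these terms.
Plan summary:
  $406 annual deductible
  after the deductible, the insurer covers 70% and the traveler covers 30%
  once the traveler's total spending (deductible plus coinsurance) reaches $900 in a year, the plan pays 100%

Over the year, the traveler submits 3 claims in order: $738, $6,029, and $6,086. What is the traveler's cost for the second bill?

Claim 1 — $738: $406 to deductible, leaving $332; 30% of $332 = $99.60. Traveler owes $505.60 (running OOP $505.60).
Claim 2 — $6,029: 30% coinsurance on $6,029 = $1,808.70. Adding that to $505.60 gives $2,314.30, past the $900 cap; traveler pays only $900 − $505.60 = $394.40.

$394.40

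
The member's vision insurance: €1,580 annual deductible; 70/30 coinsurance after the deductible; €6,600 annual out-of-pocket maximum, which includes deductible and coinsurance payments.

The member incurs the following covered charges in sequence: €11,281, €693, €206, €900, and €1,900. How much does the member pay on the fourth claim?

Bill 1, €11,281: €1,580 finishes the deductible; €9,701 goes to coinsurance; 30% of €9,701 = €2,910.30. Cost to member: €4,490.30. OOP to date €4,490.30.
Bill 2, €693: 30% coinsurance on €693 = €207.90. Member pays €207.90; OOP now €4,698.20.
Bill 3, €206: deductible already satisfied, so member's share is 30% × €206 = €61.80. Member pays €61.80; OOP now €4,760.
Bill 4, €900: deductible already satisfied, so member's share is 30% × €900 = €270. Cost to member: €270. OOP to date €5,030.

€270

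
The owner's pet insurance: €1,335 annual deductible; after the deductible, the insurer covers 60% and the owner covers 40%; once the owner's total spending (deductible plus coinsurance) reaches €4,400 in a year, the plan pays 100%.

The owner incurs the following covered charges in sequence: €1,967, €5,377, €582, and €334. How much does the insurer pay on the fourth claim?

€200.40

Claim 1 (€1,967): deductible takes €1,335, €632 remains; owner's 40% is €252.80. Cost to owner: €1,587.80. OOP to date €1,587.80. Insurer: €1,967 − €1,587.80 = €379.20.
Claim 2 (€5,377): deductible already satisfied, so owner's share is 40% × €5,377 = €2,150.80. Owner owes €2,150.80 (running OOP €3,738.60). Insurer: €5,377 − €2,150.80 = €3,226.20.
Claim 3 (€582): deductible already satisfied, so owner's share is 40% × €582 = €232.80. Owner pays €232.80; OOP now €3,971.40. Insurer: €582 − €232.80 = €349.20.
Claim 4 (€334): deductible already satisfied, so owner's share is 40% × €334 = €133.60. Cost to owner: €133.60. OOP to date €4,105. Insurer: €334 − €133.60 = €200.40.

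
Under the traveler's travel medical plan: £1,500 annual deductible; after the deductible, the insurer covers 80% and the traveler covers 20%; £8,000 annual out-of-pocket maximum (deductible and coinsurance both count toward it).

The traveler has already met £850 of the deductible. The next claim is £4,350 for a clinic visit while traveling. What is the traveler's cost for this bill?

£1,390

Deductible still to meet: £1,500 − £850 = £650.
After the £650 deductible portion, £4,350 − £650 = £3,700 is subject to coinsurance.
Coinsurance: £3,700 × 20% = £740.
Traveler responsibility before any cap: £650 + £740 = £1,390.
Year-to-date out-of-pocket becomes £850 + £1,390 = £2,240, still under the £8,000 maximum, so no cap applies.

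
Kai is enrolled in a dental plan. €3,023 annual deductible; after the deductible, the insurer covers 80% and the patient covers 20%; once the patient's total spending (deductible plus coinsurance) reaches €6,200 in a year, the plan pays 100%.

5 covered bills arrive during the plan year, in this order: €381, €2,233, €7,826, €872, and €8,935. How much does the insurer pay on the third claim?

Bill 1, €381: fully absorbed by the deductible. Patient pays €381; OOP now €381. Insurer: €381 − €381 = €0.
Bill 2, €2,233: fully absorbed by the deductible. Patient pays €2,233; OOP now €2,614. Plan pays €2,233 − €2,233 = €0.
Bill 3, €7,826: deductible takes €409, €7,417 remains; patient's 20% is €1,483.40. Patient owes €1,892.40 (running OOP €4,506.40). Insurer: €7,826 − €1,892.40 = €5,933.60.

€5,933.60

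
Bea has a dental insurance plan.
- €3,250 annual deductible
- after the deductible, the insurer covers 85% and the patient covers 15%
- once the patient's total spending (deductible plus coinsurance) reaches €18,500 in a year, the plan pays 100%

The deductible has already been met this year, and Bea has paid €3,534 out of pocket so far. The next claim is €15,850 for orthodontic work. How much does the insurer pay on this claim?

With the deductible met, the entire €15,850 is subject to coinsurance.
15% of €15,850 = €2,377.50 falls to the patient.
Year-to-date out-of-pocket becomes €3,534 + €2,377.50 = €5,911.50, still under the €18,500 maximum, so no cap applies.
The insurer covers the remainder: €15,850 − €2,377.50 = €13,472.50.

€13,472.50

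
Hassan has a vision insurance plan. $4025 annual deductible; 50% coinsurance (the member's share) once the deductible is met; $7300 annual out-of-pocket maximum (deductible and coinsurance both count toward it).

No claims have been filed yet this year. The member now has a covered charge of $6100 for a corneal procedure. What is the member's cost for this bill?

$5062.50

The full $4025 deductible is still open; $4025 of this bill applies to it.
The remaining $2075 (= $6100 − $4025) moves to coinsurance.
50% of $2075 = $1037.50 falls to the member.
So the member owes $4025 + $1037.50 = $5062.50 before any cap.
Year-to-date out-of-pocket becomes $0 + $5062.50 = $5062.50, still under the $7300 maximum, so no cap applies.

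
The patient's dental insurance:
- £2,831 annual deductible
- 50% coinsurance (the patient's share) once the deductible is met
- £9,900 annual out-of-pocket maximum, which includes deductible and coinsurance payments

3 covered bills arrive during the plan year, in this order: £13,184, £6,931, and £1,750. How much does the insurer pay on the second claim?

Bill 1, £13,184: £2,831 to deductible, leaving £10,353; patient's 50% is £5,176.50. Cost to patient: £8,007.50. OOP to date £8,007.50. Plan pays £13,184 − £8,007.50 = £5,176.50.
Bill 2, £6,931: deductible met; 50% of £6,931 = £3,465.50. Adding that to £8,007.50 gives £11,473, past the £9,900 cap; patient pays only £9,900 − £8,007.50 = £1,892.50. Insurer: £6,931 − £1,892.50 = £5,038.50.

£5,038.50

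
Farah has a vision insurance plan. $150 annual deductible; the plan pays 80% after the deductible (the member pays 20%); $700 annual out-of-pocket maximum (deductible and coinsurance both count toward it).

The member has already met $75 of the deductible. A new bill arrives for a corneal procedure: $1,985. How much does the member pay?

$457

$75 of the $150 deductible is already met, leaving $75.
The remaining $1,910 (= $1,985 − $75) moves to coinsurance.
Coinsurance: $1,910 × 20% = $382.
Member responsibility before any cap: $75 + $382 = $457.
Total out-of-pocket so far would be $75 + $457 = $532, below the $700 cap — no reduction.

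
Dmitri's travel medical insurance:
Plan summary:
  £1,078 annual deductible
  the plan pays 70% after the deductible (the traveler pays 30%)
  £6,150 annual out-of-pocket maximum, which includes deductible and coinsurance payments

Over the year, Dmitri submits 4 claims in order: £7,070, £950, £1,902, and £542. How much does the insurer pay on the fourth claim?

Bill 1, £7,070: £1,078 to deductible, leaving £5,992; traveler's 30% is £1,797.60. Cost to traveler: £2,875.60. OOP to date £2,875.60. Insurer: £7,070 − £2,875.60 = £4,194.40.
Bill 2, £950: deductible already satisfied, so traveler's share is 30% × £950 = £285. Traveler pays £285; OOP now £3,160.60. Insurer: £950 − £285 = £665.
Bill 3, £1,902: deductible already satisfied, so traveler's share is 30% × £1,902 = £570.60. Cost to traveler: £570.60. OOP to date £3,731.20. Insurer: £1,902 − £570.60 = £1,331.40.
Bill 4, £542: deductible met; 30% of £542 = £162.60. Traveler pays £162.60; OOP now £3,893.80. Insurer: £542 − £162.60 = £379.40.

£379.40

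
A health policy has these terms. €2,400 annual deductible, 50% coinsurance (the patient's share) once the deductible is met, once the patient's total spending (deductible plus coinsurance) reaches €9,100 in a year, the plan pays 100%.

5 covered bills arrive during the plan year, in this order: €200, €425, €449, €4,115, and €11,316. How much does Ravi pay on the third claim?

Claim 1 (€200): fully absorbed by the deductible. Patient owes €200 (running OOP €200).
Claim 2 (€425): all of it applies to the deductible. Cost to patient: €425. OOP to date €625.
Claim 3 (€449): entire amount goes to the deductible. Cost to patient: €449. OOP to date €1,074.

€449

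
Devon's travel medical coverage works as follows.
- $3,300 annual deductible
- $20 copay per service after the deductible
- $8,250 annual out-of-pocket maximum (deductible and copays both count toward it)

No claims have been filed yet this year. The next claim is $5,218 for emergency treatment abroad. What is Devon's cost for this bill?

$3,320

Deductible not yet touched, so the first $3,300 of the bill goes to the deductible.
That leaves $5,218 − $3,300 = $1,918 for the copay.
Copay on this service: $20.
That puts the traveler's cost at $3,300 + $20 = $3,320 before any cap.
Total out-of-pocket so far would be $0 + $3,320 = $3,320, below the $8,250 cap — no reduction.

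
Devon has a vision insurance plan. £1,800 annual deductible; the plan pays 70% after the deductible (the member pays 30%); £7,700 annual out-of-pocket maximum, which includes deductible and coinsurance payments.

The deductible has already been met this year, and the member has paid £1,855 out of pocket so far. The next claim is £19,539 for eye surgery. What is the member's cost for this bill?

£5,845

With the deductible met, the entire £19,539 is subject to coinsurance.
30% of £19,539 = £5,861.70 falls to the member.
Year-to-date out-of-pocket would reach £1,855 + £5,861.70 = £7,716.70, above the £7,700 maximum, so the member pays only £7,700 − £1,855 = £5,845.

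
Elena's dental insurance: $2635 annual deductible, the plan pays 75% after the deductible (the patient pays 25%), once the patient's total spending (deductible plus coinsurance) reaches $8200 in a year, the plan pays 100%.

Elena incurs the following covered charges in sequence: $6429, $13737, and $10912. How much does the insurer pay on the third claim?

Bill 1, $6429: deductible takes $2635, $3794 remains; patient's 25% is $948.50. Cost to patient: $3583.50. OOP to date $3583.50. Insurer: $6429 − $3583.50 = $2845.50.
Bill 2, $13737: 25% coinsurance on $13737 = $3434.25. Cost to patient: $3434.25. OOP to date $7017.75. Plan pays $13737 − $3434.25 = $10302.75.
Bill 3, $10912: 25% coinsurance on $10912 = $2728. OOP would hit $9745.75 > $8200, so the cap limits the patient to $8200 − $7017.75 = $1182.25. Plan pays $10912 − $1182.25 = $9729.75.

$9729.75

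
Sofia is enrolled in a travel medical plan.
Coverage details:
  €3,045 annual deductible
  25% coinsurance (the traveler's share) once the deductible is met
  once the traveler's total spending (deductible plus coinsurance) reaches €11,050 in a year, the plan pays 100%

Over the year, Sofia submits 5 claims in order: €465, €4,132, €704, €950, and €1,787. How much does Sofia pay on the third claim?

Claim 1 — €465: entire amount goes to the deductible. Traveler pays €465; OOP now €465.
Claim 2 — €4,132: €2,580 to deductible, leaving €1,552; 25% of €1,552 = €388. Cost to traveler: €2,968. OOP to date €3,433.
Claim 3 — €704: 25% coinsurance on €704 = €176. Traveler pays €176; OOP now €3,609.

€176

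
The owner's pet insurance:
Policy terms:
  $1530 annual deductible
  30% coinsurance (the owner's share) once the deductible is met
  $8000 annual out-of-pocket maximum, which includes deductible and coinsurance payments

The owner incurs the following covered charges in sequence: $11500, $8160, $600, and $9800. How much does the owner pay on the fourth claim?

Claim 1 ($11500): deductible takes $1530, $9970 remains; coinsurance $9970 × 30% = $2991. Owner pays $4521; OOP now $4521.
Claim 2 ($8160): 30% coinsurance on $8160 = $2448. Owner owes $2448 (running OOP $6969).
Claim 3 ($600): 30% coinsurance on $600 = $180. Owner owes $180 (running OOP $7149).
Claim 4 ($9800): deductible met; 30% of $9800 = $2940. OOP would hit $10089 > $8000, so the cap limits the owner to $8000 − $7149 = $851.

$851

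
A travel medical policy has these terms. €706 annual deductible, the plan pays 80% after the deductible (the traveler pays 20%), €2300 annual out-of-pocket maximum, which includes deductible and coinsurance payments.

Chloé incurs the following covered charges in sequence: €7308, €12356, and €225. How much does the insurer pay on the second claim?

€12082.40

Claim 1 (€7308): €706 finishes the deductible; €6602 goes to coinsurance; coinsurance €6602 × 20% = €1320.40. Traveler owes €2026.40 (running OOP €2026.40). Insurer: €7308 − €2026.40 = €5281.60.
Claim 2 (€12356): deductible met; 20% of €12356 = €2471.20. That would push OOP to €4497.60, over the €2300 cap, so traveler pays €2300 − €2026.40 = €273.60. Plan pays €12356 − €273.60 = €12082.40.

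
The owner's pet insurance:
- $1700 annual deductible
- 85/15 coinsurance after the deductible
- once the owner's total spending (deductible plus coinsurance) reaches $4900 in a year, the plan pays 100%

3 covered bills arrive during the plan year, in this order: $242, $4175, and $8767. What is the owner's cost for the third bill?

$1315.05

Claim 1 ($242): entire amount goes to the deductible. Cost to owner: $242. OOP to date $242.
Claim 2 ($4175): deductible takes $1458, $2717 remains; 15% of $2717 = $407.55. Cost to owner: $1865.55. OOP to date $2107.55.
Claim 3 ($8767): deductible met; 15% of $8767 = $1315.05. Cost to owner: $1315.05. OOP to date $3422.60.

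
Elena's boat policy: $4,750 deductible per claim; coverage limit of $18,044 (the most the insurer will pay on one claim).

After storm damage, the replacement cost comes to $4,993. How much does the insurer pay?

After the deductible, $4,993 − $4,750 = $243 remains.
$243 ≤ $18,044, so the limit doesn't bind; insurer pays $243.

$243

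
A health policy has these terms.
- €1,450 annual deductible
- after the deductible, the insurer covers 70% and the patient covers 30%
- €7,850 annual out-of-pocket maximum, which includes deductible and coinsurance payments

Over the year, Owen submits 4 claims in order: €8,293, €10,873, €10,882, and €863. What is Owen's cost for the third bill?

Claim 1 — €8,293: €1,450 to deductible, leaving €6,843; patient's 30% is €2,052.90. Cost to patient: €3,502.90. OOP to date €3,502.90.
Claim 2 — €10,873: deductible already satisfied, so patient's share is 30% × €10,873 = €3,261.90. Cost to patient: €3,261.90. OOP to date €6,764.80.
Claim 3 — €10,882: 30% coinsurance on €10,882 = €3,264.60. That would push OOP to €10,029.40, over the €7,850 cap, so patient pays €7,850 − €6,764.80 = €1,085.20.

€1,085.20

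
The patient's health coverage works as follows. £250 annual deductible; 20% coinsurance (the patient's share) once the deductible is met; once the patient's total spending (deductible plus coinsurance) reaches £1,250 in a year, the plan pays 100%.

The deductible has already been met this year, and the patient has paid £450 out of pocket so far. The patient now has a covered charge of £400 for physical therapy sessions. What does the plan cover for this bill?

With the deductible met, the entire £400 is subject to coinsurance.
Coinsurance: £400 × 20% = £80.
Total out-of-pocket so far would be £450 + £80 = £530, below the £1,250 cap — no reduction.
Insurer pays the balance: £400 − £80 = £320.

£320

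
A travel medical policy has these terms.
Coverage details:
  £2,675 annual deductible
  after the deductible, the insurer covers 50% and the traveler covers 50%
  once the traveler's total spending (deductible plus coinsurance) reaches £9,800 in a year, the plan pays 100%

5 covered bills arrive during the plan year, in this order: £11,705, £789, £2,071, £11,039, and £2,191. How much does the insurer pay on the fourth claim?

£9,859

Claim 1 — £11,705: deductible takes £2,675, £9,030 remains; coinsurance £9,030 × 50% = £4,515. Traveler owes £7,190 (running OOP £7,190). Plan pays £11,705 − £7,190 = £4,515.
Claim 2 — £789: deductible already satisfied, so traveler's share is 50% × £789 = £394.50. Cost to traveler: £394.50. OOP to date £7,584.50. Insurer: £789 − £394.50 = £394.50.
Claim 3 — £2,071: 50% coinsurance on £2,071 = £1,035.50. Cost to traveler: £1,035.50. OOP to date £8,620. Insurer: £2,071 − £1,035.50 = £1,035.50.
Claim 4 — £11,039: deductible already satisfied, so traveler's share is 50% × £11,039 = £5,519.50. That would push OOP to £14,139.50, over the £9,800 cap, so traveler pays £9,800 − £8,620 = £1,180. Plan pays £11,039 − £1,180 = £9,859.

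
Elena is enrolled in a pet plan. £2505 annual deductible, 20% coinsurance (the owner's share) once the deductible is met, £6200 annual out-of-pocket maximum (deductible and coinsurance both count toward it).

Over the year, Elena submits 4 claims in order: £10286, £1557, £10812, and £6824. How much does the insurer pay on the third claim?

£8984.60

Bill 1, £10286: £2505 to deductible, leaving £7781; owner's 20% is £1556.20. Owner pays £4061.20; OOP now £4061.20. Insurer: £10286 − £4061.20 = £6224.80.
Bill 2, £1557: 20% coinsurance on £1557 = £311.40. Owner owes £311.40 (running OOP £4372.60). Insurer: £1557 − £311.40 = £1245.60.
Bill 3, £10812: 20% coinsurance on £10812 = £2162.40. Adding that to £4372.60 gives £6535, past the £6200 cap; owner pays only £6200 − £4372.60 = £1827.40. Insurer: £10812 − £1827.40 = £8984.60.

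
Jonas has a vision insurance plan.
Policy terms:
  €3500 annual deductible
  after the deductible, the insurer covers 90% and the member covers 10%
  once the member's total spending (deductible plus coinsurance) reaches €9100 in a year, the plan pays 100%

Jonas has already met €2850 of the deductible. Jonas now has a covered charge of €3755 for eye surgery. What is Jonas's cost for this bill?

Deductible still to meet: €3500 − €2850 = €650.
That leaves €3755 − €650 = €3105 for coinsurance.
Coinsurance: €3105 × 10% = €310.50.
That puts the member's cost at €650 + €310.50 = €960.50 before any cap.
Total out-of-pocket so far would be €2850 + €960.50 = €3810.50, below the €9100 cap — no reduction.

€960.50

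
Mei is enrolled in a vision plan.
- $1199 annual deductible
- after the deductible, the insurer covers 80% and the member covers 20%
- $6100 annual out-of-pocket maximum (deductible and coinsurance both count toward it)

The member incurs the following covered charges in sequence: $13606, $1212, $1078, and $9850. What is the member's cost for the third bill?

Claim 1 — $13606: $1199 finishes the deductible; $12407 goes to coinsurance; 20% of $12407 = $2481.40. Member pays $3680.40; OOP now $3680.40.
Claim 2 — $1212: deductible met; 20% of $1212 = $242.40. Cost to member: $242.40. OOP to date $3922.80.
Claim 3 — $1078: deductible met; 20% of $1078 = $215.60. Member owes $215.60 (running OOP $4138.40).

$215.60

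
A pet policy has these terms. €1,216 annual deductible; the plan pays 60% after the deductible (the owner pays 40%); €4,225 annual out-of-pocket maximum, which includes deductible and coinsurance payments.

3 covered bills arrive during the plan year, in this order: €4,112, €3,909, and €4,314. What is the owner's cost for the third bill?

€287

Bill 1, €4,112: deductible takes €1,216, €2,896 remains; owner's 40% is €1,158.40. Owner owes €2,374.40 (running OOP €2,374.40).
Bill 2, €3,909: deductible already satisfied, so owner's share is 40% × €3,909 = €1,563.60. Owner owes €1,563.60 (running OOP €3,938).
Bill 3, €4,314: deductible already satisfied, so owner's share is 40% × €4,314 = €1,725.60. Adding that to €3,938 gives €5,663.60, past the €4,225 cap; owner pays only €4,225 − €3,938 = €287.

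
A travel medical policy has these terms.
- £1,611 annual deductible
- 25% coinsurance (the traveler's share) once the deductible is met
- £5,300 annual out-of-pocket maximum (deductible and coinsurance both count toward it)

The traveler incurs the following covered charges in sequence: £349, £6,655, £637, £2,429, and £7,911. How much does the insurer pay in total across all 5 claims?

Claim 1 — £349: fully absorbed by the deductible. Cost to traveler: £349. OOP to date £349. Plan pays £349 − £349 = £0.
Claim 2 — £6,655: £1,262 finishes the deductible; £5,393 goes to coinsurance; traveler's 25% is £1,348.25. Traveler pays £2,610.25; OOP now £2,959.25. Insurer: £6,655 − £2,610.25 = £4,044.75.
Claim 3 — £637: 25% coinsurance on £637 = £159.25. Cost to traveler: £159.25. OOP to date £3,118.50. Plan pays £637 − £159.25 = £477.75.
Claim 4 — £2,429: deductible met; 25% of £2,429 = £607.25. Cost to traveler: £607.25. OOP to date £3,725.75. Insurer: £2,429 − £607.25 = £1,821.75.
Claim 5 — £7,911: deductible met; 25% of £7,911 = £1,977.75. OOP would hit £5,703.50 > £5,300, so the cap limits the traveler to £5,300 − £3,725.75 = £1,574.25. Plan pays £7,911 − £1,574.25 = £6,336.75.
Insurer total: £0 + £4,044.75 + £477.75 + £1,821.75 + £6,336.75 = £12,681.

£12,681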